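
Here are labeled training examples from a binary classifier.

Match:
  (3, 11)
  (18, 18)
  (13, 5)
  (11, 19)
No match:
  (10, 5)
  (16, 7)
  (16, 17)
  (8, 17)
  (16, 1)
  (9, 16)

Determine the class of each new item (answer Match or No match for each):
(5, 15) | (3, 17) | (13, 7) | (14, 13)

Comparing the two groups points to one rule — sum is even.

Match, Match, Match, No match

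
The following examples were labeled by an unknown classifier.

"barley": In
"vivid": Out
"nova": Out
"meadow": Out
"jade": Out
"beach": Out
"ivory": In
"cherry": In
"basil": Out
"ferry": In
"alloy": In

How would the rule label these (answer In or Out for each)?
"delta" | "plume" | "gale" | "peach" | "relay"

Every 'In' example satisfies: contains 'y'. None of the 'Out' examples do.

Out, Out, Out, Out, In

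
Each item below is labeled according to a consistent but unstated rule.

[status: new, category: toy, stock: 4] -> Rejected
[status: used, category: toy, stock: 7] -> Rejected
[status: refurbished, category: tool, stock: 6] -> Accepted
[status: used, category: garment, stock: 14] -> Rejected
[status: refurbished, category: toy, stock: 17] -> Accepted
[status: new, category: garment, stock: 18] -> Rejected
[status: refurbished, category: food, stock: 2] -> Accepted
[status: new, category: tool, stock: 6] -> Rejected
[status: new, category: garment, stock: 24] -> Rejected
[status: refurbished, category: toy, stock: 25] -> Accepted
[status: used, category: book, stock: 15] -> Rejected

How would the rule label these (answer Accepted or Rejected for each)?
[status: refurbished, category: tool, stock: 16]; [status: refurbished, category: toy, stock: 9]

Accepted, Accepted

A rule that fits every label: status is refurbished — true of each 'Accepted' example, false of each 'Rejected' one.
[status: refurbished, category: tool, stock: 16]: status is refurbished, has this property → Accepted. [status: refurbished, category: toy, stock: 9]: status is refurbished, has this property → Accepted.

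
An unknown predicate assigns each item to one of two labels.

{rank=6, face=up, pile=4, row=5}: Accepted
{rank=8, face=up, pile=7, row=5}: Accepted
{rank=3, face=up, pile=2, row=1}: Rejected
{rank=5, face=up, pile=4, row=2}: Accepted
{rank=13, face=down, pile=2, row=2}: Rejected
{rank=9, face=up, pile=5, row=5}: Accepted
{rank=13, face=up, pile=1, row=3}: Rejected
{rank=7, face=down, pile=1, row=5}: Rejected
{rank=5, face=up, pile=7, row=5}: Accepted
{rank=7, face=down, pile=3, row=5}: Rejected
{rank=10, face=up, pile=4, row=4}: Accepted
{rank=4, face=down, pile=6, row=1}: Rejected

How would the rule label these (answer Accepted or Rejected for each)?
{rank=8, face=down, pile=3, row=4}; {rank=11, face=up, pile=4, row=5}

All 'Accepted' examples share one property — face is up AND pile ≥ 3 — and every 'Rejected' example lacks it.

Rejected, Accepted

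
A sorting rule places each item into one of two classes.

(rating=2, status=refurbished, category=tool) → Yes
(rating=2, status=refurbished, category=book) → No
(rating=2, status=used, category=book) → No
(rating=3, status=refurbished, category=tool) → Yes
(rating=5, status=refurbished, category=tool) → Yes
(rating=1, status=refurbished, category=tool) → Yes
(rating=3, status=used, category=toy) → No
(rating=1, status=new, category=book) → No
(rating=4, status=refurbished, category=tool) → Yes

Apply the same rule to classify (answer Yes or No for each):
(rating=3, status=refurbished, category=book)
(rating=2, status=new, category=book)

The common property of the 'Yes' items is: category is tool. No 'No' item has it.
(rating=3, status=refurbished, category=book): category is book, does not fit → No. (rating=2, status=new, category=book): category is book, does not fit → No.

No, No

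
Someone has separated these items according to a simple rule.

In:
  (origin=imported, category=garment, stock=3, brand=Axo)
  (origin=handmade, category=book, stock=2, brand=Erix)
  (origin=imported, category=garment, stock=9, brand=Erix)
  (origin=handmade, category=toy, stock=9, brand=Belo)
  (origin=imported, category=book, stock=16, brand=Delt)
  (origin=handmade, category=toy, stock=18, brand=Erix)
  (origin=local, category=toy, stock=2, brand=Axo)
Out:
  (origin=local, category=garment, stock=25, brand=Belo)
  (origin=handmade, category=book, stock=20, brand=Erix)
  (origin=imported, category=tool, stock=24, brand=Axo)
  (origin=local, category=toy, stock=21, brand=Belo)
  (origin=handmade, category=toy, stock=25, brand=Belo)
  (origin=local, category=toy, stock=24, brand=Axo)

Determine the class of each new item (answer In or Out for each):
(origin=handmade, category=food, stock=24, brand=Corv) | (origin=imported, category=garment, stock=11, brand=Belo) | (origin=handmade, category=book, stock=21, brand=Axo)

Out, In, Out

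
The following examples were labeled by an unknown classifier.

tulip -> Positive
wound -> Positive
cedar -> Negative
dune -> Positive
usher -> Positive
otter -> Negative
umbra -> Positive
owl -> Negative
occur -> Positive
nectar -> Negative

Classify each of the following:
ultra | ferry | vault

Positive, Negative, Positive

The classifier is using: contains 'u'.
ultra → has 'u' → Positive.
ferry → no 'u' → Negative.
vault → has 'u' → Positive.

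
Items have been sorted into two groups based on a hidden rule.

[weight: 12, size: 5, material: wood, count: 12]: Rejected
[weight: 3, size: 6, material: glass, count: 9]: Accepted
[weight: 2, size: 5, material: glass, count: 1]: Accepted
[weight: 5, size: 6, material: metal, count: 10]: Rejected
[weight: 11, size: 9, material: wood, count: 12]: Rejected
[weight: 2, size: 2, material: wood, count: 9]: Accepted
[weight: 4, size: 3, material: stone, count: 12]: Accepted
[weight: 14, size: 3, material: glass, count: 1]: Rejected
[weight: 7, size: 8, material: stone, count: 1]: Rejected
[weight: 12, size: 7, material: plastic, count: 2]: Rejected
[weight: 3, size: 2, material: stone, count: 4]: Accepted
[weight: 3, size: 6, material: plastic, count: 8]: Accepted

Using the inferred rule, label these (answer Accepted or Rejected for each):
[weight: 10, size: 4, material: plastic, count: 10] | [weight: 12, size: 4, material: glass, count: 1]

Rejected, Rejected

The distinguishing property — weight ≤ 4 — holds for all the 'Accepted' cases and none of the 'Rejected' cases.
Rejected: [weight: 10, size: 4, material: plastic, count: 10], since weight = 10. Rejected: [weight: 12, size: 4, material: glass, count: 1], since weight = 12.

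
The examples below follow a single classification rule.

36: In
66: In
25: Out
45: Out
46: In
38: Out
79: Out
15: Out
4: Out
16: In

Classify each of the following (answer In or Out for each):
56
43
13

A rule that fits every label: ends in digit 6 — true of each 'In' example, false of each 'Out' one.
56: In (last digit 6). 43: Out (last digit 3). 13: Out (last digit 3).

In, Out, Out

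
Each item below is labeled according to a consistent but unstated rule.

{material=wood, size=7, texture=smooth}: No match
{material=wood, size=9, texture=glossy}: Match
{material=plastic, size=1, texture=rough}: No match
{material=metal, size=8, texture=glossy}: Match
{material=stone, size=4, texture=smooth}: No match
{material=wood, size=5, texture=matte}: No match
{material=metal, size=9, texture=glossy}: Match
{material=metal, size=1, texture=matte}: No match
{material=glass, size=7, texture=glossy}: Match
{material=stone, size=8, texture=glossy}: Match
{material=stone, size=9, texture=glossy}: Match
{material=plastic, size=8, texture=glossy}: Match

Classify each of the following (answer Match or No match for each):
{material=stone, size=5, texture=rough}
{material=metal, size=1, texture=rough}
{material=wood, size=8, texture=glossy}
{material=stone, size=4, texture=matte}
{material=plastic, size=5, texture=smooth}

The common property of the 'Match' items is: texture is glossy. No 'No match' item has it.

No match, No match, Match, No match, No match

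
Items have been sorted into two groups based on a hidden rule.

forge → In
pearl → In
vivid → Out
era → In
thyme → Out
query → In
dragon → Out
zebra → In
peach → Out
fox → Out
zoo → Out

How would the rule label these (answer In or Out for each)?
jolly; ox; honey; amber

One predicate separates the groups cleanly: odd length AND contains 'r'.
jolly — length 5, no 'r', hence Out. ox — length 2, no 'r', hence Out. honey — length 5, no 'r', hence Out. amber — length 5, has 'r', hence In.

Out, Out, Out, In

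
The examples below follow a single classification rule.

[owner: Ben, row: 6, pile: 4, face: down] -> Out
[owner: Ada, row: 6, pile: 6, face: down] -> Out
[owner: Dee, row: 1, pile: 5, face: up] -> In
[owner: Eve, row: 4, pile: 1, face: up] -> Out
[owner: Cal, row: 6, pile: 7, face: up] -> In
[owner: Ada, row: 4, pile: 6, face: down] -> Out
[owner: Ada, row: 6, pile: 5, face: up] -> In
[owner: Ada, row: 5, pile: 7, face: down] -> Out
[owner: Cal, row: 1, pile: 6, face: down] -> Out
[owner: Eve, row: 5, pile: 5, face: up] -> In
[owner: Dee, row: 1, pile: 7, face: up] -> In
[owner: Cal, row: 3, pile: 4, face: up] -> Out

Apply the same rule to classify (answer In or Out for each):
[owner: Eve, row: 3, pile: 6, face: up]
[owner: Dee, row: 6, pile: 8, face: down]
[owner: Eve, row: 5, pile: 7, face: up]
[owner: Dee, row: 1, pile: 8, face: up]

The distinguishing property — face is up AND pile ≥ 5 — holds for all the 'In' cases and none of the 'Out' cases.
[owner: Eve, row: 3, pile: 6, face: up]: face is up, pile = 6, checks out → In. [owner: Dee, row: 6, pile: 8, face: down]: face is down, pile = 8, fails this test → Out. [owner: Eve, row: 5, pile: 7, face: up]: face is up, pile = 7, checks out → In. [owner: Dee, row: 1, pile: 8, face: up]: face is up, pile = 8, checks out → In.

In, Out, In, In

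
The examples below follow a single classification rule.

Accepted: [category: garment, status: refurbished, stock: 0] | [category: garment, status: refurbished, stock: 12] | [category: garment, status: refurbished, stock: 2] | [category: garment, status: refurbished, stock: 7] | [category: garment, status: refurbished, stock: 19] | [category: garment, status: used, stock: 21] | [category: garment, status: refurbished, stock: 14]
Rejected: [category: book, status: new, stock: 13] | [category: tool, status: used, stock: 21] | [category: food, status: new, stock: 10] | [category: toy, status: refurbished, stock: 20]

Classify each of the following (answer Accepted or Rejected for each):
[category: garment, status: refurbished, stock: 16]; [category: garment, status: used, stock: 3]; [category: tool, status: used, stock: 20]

Accepted, Accepted, Rejected

All 'Accepted' examples share one property — category is garment — and every 'Rejected' example lacks it.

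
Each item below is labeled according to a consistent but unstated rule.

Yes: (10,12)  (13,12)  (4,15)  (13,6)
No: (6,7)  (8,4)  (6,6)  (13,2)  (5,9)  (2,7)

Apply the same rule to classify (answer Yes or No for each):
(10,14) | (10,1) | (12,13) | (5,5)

The pattern is that an item is 'Yes' exactly when: sum ≥ 19.
(10,14) → 10+14 = 24 → Yes.
(10,1) → 10+1 = 11 → No.
(12,13) → 12+13 = 25 → Yes.
(5,5) → 5+5 = 10 → No.

Yes, No, Yes, No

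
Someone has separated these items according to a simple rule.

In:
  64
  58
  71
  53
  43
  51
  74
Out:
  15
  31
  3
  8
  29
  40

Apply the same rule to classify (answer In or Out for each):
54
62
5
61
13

In, In, Out, In, Out

A rule that fits every label: at least 43 — true of each 'In' example, false of each 'Out' one.
54: 54 ≥ 43, satisfies this → In.
62: 62 ≥ 43, satisfies this → In.
5: 5 < 43, doesn't qualify → Out.
61: 61 ≥ 43, satisfies this → In.
13: 13 < 43, doesn't qualify → Out.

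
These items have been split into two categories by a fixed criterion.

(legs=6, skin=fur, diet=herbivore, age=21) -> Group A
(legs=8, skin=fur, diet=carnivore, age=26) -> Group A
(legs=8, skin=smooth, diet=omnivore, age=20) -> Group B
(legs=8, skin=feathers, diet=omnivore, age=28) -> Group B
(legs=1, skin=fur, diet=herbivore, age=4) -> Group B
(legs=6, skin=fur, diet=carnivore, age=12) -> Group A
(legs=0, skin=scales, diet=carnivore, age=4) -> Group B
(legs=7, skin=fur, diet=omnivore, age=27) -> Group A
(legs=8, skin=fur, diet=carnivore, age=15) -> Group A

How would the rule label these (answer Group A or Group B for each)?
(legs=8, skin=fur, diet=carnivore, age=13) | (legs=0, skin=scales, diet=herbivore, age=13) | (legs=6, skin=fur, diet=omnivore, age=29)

The distinguishing property — skin is fur AND age ≥ 12 — holds for all the 'Group A' cases and none of the 'Group B' cases.
Group A: (legs=8, skin=fur, diet=carnivore, age=13), since skin is fur, age = 13.
Group B: (legs=0, skin=scales, diet=herbivore, age=13), since skin is scales, age = 13.
Group A: (legs=6, skin=fur, diet=omnivore, age=29), since skin is fur, age = 29.

Group A, Group B, Group A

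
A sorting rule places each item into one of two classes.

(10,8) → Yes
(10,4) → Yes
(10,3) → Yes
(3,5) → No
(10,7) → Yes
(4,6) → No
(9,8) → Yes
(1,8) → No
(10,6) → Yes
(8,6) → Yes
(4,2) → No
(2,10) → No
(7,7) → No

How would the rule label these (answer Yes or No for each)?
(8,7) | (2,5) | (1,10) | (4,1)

Yes, No, No, No

The distinguishing property — first ≥ 8 — holds for all the 'Yes' cases and none of the 'No' cases.
Yes: (8,7), since first 8. No: (2,5), since first 2. No: (1,10), since first 1. No: (4,1), since first 4.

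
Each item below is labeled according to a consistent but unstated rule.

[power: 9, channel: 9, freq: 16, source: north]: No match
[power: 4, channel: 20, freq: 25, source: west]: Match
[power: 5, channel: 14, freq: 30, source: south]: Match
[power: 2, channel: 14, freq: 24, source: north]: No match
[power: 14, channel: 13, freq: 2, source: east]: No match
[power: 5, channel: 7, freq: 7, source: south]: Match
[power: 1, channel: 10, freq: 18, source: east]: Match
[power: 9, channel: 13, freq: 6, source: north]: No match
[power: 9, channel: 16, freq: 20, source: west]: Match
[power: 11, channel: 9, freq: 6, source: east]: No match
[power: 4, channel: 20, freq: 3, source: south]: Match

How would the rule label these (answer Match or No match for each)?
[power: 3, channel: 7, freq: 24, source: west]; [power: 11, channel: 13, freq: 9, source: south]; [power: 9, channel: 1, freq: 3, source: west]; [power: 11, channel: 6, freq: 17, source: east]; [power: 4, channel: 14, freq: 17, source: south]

'Match' ⟺ source is not north AND power ≤ 9.
[power: 3, channel: 7, freq: 24, source: west] → source is west, power = 3 → Match.
[power: 11, channel: 13, freq: 9, source: south] → source is south, power = 11 → No match.
[power: 9, channel: 1, freq: 3, source: west] → source is west, power = 9 → Match.
[power: 11, channel: 6, freq: 17, source: east] → source is east, power = 11 → No match.
[power: 4, channel: 14, freq: 17, source: south] → source is south, power = 4 → Match.

Match, No match, Match, No match, Match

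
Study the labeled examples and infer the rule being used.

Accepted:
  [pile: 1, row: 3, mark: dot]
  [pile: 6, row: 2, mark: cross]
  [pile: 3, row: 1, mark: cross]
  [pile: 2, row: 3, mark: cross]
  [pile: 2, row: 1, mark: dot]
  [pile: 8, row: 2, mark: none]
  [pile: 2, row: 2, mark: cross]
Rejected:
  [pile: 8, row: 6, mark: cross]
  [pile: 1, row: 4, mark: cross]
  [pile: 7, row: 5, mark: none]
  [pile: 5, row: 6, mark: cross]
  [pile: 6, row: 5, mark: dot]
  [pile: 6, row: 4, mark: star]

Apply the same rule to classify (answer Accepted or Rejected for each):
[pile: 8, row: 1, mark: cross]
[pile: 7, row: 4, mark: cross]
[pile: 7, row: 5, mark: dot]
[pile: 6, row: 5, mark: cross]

Every 'Accepted' example satisfies: row ≤ 3. None of the 'Rejected' examples do.

Accepted, Rejected, Rejected, Rejected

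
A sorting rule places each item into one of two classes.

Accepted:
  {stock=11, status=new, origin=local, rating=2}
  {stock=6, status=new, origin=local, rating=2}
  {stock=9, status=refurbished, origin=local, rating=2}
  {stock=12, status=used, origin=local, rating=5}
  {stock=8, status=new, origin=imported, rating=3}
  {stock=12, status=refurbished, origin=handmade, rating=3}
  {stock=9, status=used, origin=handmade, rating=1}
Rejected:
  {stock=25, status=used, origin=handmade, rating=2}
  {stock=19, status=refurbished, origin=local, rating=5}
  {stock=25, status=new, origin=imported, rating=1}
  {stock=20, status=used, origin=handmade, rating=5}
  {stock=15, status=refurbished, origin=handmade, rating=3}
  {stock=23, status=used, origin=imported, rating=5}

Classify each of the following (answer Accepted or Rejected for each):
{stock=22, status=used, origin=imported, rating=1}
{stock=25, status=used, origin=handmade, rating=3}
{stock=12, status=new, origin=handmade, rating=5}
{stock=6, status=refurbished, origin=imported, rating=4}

One predicate separates the groups cleanly: stock ≤ 12.
{stock=22, status=used, origin=imported, rating=1}: stock = 22, doesn't match → Rejected. {stock=25, status=used, origin=handmade, rating=3}: stock = 25, doesn't match → Rejected. {stock=12, status=new, origin=handmade, rating=5}: stock = 12, meets the rule → Accepted. {stock=6, status=refurbished, origin=imported, rating=4}: stock = 6, meets the rule → Accepted.

Rejected, Rejected, Accepted, Accepted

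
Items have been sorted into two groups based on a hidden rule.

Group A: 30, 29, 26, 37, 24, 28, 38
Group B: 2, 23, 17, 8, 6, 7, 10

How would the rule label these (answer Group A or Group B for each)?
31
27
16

All 'Group A' examples share one property — at least 24 — and every 'Group B' example lacks it.
31: 31 ≥ 24 — satisfies this, so Group A.
27: 27 ≥ 24 — satisfies this, so Group A.
16: 16 < 24 — does not satisfy this, so Group B.

Group A, Group A, Group B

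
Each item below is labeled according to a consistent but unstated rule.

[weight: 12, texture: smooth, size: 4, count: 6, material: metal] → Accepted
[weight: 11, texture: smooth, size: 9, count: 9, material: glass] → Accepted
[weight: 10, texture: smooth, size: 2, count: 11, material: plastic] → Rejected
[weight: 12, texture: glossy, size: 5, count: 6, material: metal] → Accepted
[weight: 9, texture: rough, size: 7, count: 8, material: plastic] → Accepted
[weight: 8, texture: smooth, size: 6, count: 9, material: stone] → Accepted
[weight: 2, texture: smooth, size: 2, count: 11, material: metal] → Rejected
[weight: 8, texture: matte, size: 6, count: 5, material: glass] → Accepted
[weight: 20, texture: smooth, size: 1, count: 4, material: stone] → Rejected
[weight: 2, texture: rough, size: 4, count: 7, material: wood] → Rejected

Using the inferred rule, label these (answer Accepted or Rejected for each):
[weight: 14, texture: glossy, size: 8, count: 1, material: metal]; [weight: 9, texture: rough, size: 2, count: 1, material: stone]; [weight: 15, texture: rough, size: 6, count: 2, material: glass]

Accepted, Rejected, Accepted

A rule that fits every label: size ≥ 4 AND weight ≥ 8 — true of each 'Accepted' example, false of each 'Rejected' one.
[weight: 14, texture: glossy, size: 8, count: 1, material: metal]: size = 8, weight = 14, matches → Accepted. [weight: 9, texture: rough, size: 2, count: 1, material: stone]: size = 2, weight = 9, doesn't qualify → Rejected. [weight: 15, texture: rough, size: 6, count: 2, material: glass]: size = 6, weight = 15, matches → Accepted.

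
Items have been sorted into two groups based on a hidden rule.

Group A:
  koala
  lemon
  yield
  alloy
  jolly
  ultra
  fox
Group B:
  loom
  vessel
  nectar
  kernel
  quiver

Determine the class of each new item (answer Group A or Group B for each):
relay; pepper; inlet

Group A, Group B, Group A

Looking at the examples, the only property every 'Group A' case has and every 'Group B' case lacks is: odd length.
relay → length 5 → Group A.
pepper → length 6 → Group B.
inlet → length 5 → Group A.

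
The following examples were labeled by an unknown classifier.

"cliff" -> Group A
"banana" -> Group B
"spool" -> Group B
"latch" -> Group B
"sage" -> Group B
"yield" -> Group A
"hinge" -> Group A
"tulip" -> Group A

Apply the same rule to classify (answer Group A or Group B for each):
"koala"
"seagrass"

The simplest hypothesis consistent with all the labels is: contains 'i'.

Group B, Group B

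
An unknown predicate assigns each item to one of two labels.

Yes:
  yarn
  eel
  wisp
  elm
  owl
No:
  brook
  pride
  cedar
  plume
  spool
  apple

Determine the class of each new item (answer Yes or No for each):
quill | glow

No, Yes

Every 'Yes' example satisfies: length ≤ 4. None of the 'No' examples do.
No: quill, since length 5.
Yes: glow, since length 4.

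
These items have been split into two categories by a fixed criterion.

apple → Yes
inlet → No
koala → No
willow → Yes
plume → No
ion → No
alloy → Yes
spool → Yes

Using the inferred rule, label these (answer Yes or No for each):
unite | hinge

No, No

Checking candidate rules against both groups, what survives is: has a double letter.
unite: no doubled letter — fails this test, so No. hinge: no doubled letter — fails this test, so No.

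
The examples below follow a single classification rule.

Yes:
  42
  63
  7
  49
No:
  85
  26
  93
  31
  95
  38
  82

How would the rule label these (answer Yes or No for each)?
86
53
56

Rule: multiple of 7. This holds for each 'Yes' example and fails for each 'No' one.
86: No (86 = 7·12 + 2). 53: No (53 = 7·7 + 4). 56: Yes (56 = 7·8).

No, No, Yes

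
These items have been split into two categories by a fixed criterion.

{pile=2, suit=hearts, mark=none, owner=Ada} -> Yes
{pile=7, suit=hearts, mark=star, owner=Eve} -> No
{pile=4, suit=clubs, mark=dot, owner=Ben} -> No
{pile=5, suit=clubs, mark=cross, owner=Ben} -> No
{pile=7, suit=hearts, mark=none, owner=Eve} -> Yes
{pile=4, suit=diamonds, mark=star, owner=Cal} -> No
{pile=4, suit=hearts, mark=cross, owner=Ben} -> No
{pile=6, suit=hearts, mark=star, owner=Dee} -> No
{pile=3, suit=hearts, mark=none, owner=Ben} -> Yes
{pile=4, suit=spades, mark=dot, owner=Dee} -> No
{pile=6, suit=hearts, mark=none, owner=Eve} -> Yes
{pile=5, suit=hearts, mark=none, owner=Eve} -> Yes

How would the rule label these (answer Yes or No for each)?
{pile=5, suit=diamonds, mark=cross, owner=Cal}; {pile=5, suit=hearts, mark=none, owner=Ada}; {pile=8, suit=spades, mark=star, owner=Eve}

No, Yes, No

The classifier is using: mark is none.
{pile=5, suit=diamonds, mark=cross, owner=Cal}: No (mark is cross).
{pile=5, suit=hearts, mark=none, owner=Ada}: Yes (mark is none).
{pile=8, suit=spades, mark=star, owner=Eve}: No (mark is star).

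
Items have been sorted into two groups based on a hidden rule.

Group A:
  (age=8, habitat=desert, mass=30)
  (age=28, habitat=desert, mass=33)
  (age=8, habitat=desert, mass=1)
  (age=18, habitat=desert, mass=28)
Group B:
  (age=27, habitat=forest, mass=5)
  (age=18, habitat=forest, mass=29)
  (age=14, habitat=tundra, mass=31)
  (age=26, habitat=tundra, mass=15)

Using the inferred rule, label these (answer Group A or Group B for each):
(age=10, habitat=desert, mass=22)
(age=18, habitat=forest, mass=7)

Group A, Group B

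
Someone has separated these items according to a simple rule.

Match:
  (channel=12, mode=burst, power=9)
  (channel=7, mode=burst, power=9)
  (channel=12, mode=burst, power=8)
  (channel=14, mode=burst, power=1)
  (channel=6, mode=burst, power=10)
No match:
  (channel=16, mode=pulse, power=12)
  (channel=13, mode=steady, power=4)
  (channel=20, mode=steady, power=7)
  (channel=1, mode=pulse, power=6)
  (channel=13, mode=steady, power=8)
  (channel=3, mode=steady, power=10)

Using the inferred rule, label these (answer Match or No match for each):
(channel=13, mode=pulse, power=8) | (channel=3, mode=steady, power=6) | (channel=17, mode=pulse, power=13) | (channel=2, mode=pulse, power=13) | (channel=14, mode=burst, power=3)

The simplest hypothesis consistent with all the labels is: mode is burst.

No match, No match, No match, No match, Match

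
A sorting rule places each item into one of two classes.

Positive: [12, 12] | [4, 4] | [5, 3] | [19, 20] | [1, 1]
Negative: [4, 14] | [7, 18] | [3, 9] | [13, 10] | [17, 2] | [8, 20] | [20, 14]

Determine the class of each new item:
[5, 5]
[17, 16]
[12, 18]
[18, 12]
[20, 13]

Positive, Positive, Negative, Negative, Negative

'Positive' ⟺ |first − second| ≤ 2.
[5, 5]: |5−5| = 0, qualifies → Positive.
[17, 16]: |17−16| = 1, qualifies → Positive.
[12, 18]: |12−18| = 6, does not fit → Negative.
[18, 12]: |18−12| = 6, does not fit → Negative.
[20, 13]: |20−13| = 7, does not fit → Negative.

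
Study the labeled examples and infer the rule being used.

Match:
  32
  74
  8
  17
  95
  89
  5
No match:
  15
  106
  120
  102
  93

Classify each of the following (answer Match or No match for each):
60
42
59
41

No match, No match, Match, Match

One predicate separates the groups cleanly: ≡ 2 (mod 3).
60: 60 mod 3 = 0, does not pass → No match. 42: 42 mod 3 = 0, does not pass → No match. 59: 59 mod 3 = 2, meets the rule → Match. 41: 41 mod 3 = 2, meets the rule → Match.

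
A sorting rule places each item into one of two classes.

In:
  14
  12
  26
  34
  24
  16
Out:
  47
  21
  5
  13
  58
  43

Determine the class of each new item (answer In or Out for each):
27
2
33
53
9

All 'In' examples share one property — even AND at most 34 — and every 'Out' example lacks it.
Out: 27, since 27 is odd, 27 ≤ 34.
In: 2, since 2 is even, 2 ≤ 34.
Out: 33, since 33 is odd, 33 ≤ 34.
Out: 53, since 53 is odd, 53 > 34.
Out: 9, since 9 is odd, 9 ≤ 34.

Out, In, Out, Out, Out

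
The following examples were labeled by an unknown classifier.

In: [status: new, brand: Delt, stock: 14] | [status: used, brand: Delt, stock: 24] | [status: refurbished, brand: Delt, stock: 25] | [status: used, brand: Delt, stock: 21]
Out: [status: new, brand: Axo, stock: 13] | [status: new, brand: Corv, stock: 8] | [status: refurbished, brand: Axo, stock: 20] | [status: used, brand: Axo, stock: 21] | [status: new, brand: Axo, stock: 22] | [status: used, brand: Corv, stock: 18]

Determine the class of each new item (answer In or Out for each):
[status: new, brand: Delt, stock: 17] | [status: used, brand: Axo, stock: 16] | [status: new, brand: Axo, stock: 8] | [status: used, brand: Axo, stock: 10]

In, Out, Out, Out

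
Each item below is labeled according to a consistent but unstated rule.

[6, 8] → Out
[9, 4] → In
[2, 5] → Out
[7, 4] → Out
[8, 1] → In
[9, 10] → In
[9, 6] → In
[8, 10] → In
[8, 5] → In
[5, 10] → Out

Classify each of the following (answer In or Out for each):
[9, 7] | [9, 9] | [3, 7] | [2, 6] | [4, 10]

In, In, Out, Out, Out

All 'In' examples share one property — first ≥ 8 — and every 'Out' example lacks it.
In: [9, 7], since first 9.
In: [9, 9], since first 9.
Out: [3, 7], since first 3.
Out: [2, 6], since first 2.
Out: [4, 10], since first 4.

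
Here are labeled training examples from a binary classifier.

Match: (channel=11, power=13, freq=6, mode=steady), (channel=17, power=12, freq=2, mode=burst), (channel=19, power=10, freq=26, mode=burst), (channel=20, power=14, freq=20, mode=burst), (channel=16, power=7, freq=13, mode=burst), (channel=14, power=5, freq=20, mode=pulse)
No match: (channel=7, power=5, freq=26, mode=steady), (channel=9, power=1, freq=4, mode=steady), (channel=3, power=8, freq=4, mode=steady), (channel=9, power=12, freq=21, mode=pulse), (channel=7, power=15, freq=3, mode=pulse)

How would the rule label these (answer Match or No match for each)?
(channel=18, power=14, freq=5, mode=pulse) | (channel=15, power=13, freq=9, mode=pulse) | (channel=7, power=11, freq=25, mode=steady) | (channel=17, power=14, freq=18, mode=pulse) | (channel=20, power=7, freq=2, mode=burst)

Match, Match, No match, Match, Match

The rule appears to be: channel ≥ 11.
(channel=18, power=14, freq=5, mode=pulse) → channel = 18 → Match. (channel=15, power=13, freq=9, mode=pulse) → channel = 15 → Match. (channel=7, power=11, freq=25, mode=steady) → channel = 7 → No match. (channel=17, power=14, freq=18, mode=pulse) → channel = 17 → Match. (channel=20, power=7, freq=2, mode=burst) → channel = 20 → Match.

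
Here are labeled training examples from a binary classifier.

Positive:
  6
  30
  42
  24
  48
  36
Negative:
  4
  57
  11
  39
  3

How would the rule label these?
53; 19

The classifier is using: multiple of 6.
53 — 53 = 6·8 + 5, hence Negative.
19 — 19 = 6·3 + 1, hence Negative.

Negative, Negative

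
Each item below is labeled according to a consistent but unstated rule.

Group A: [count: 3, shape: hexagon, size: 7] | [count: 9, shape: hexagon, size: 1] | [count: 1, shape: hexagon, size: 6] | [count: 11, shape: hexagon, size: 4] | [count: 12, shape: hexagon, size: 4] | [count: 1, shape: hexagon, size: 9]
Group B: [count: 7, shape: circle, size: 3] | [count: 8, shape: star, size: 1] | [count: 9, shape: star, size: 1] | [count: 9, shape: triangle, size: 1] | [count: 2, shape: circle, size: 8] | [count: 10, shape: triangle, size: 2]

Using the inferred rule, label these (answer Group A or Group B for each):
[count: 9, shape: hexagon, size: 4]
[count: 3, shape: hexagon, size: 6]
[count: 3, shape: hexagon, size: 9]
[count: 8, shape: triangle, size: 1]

The common property of the 'Group A' items is: shape is hexagon. No 'Group B' item has it.
[count: 9, shape: hexagon, size: 4]: shape is hexagon, qualifies → Group A.
[count: 3, shape: hexagon, size: 6]: shape is hexagon, qualifies → Group A.
[count: 3, shape: hexagon, size: 9]: shape is hexagon, qualifies → Group A.
[count: 8, shape: triangle, size: 1]: shape is triangle, doesn't qualify → Group B.

Group A, Group A, Group A, Group B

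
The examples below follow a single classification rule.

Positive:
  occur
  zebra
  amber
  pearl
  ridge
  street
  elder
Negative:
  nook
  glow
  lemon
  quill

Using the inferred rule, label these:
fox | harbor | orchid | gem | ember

Negative, Positive, Positive, Negative, Positive

'Positive' ⟺ contains 'r'.
fox → no 'r' → Negative.
harbor → has 'r' → Positive.
orchid → has 'r' → Positive.
gem → no 'r' → Negative.
ember → has 'r' → Positive.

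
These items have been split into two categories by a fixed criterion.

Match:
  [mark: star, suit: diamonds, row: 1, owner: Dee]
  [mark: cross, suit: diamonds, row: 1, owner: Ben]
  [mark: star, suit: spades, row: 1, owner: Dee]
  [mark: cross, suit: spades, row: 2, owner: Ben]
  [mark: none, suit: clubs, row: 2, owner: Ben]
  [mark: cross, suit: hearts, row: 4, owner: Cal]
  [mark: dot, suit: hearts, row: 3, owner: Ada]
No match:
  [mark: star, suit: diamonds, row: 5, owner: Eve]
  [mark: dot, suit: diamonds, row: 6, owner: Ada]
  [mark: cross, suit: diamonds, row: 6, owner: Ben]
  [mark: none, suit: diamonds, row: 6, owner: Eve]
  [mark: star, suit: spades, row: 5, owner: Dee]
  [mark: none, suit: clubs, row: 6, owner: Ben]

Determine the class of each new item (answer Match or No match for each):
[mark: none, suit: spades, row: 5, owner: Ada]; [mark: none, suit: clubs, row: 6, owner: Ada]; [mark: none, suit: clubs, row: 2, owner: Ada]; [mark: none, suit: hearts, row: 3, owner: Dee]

No match, No match, Match, Match

The simplest hypothesis consistent with all the labels is: row ≤ 4.
[mark: none, suit: spades, row: 5, owner: Ada]: row = 5, doesn't qualify → No match. [mark: none, suit: clubs, row: 6, owner: Ada]: row = 6, doesn't qualify → No match. [mark: none, suit: clubs, row: 2, owner: Ada]: row = 2, matches → Match. [mark: none, suit: hearts, row: 3, owner: Dee]: row = 3, matches → Match.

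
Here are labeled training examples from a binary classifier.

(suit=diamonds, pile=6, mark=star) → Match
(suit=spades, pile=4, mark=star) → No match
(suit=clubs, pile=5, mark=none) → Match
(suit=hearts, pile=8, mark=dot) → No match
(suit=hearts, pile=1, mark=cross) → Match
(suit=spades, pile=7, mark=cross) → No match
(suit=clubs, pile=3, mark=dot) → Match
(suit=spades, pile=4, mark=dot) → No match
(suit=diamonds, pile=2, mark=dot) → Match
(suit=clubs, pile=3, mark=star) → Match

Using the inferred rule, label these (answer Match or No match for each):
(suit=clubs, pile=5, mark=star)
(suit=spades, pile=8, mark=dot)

Match, No match

The common property of the 'Match' items is: pile ≠ 4 AND pile ≤ 6. No 'No match' item has it.
(suit=clubs, pile=5, mark=star): pile = 5, matches → Match.
(suit=spades, pile=8, mark=dot): pile = 8, doesn't qualify → No match.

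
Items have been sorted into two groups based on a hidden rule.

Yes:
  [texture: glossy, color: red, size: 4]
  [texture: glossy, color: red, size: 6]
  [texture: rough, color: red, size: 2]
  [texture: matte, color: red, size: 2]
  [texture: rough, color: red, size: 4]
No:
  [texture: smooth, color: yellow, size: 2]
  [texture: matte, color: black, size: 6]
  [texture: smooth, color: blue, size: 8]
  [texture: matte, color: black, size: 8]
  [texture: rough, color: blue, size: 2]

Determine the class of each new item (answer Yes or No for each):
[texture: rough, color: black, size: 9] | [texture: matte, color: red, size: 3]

The distinguishing property — color is red — holds for all the 'Yes' cases and none of the 'No' cases.
[texture: rough, color: black, size: 9] — color is black, hence No.
[texture: matte, color: red, size: 3] — color is red, hence Yes.

No, Yes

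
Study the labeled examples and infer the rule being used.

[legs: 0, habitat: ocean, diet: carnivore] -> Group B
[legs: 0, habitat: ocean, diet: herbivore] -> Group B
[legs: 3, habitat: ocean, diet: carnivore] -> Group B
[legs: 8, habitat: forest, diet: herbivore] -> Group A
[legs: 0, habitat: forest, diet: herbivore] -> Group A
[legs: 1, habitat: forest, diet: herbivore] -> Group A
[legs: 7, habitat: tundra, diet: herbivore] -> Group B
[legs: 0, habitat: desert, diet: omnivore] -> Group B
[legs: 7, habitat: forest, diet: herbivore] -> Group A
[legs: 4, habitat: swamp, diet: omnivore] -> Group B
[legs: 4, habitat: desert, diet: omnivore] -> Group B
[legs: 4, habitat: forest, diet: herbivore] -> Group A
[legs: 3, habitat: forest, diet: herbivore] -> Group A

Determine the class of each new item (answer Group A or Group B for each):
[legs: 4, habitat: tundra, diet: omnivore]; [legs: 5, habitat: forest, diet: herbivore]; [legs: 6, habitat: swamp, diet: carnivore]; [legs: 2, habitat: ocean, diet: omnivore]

Group B, Group A, Group B, Group B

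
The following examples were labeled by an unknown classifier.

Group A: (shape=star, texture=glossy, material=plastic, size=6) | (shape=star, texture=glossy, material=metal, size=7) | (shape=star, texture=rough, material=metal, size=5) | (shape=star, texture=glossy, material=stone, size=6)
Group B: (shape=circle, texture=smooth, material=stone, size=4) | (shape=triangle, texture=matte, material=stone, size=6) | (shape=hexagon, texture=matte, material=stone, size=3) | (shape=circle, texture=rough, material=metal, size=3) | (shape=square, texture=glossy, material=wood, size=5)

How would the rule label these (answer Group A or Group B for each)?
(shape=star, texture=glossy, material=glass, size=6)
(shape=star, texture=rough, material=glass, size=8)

Every 'Group A' example satisfies: shape is star. None of the 'Group B' examples do.

Group A, Group A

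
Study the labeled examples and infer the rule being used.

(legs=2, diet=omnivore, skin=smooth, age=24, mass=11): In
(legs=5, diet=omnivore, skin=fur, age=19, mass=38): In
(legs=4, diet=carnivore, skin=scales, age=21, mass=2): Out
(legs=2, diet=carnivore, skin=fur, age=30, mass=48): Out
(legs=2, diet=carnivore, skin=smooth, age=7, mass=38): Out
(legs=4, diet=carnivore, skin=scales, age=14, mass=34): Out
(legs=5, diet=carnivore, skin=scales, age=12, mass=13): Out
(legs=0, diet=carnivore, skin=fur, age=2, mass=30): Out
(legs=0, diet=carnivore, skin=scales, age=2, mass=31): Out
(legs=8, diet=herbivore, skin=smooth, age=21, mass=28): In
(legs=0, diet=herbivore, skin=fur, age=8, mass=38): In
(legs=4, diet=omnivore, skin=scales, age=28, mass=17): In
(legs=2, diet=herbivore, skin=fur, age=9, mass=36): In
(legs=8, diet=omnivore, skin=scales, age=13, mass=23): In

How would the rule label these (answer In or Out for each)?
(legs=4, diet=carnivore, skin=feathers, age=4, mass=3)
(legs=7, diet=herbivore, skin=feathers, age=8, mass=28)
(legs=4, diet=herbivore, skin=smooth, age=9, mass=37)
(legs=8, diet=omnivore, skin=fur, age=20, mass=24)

The simplest hypothesis consistent with all the labels is: diet is not carnivore.
(legs=4, diet=carnivore, skin=feathers, age=4, mass=3): Out (diet is carnivore).
(legs=7, diet=herbivore, skin=feathers, age=8, mass=28): In (diet is herbivore).
(legs=4, diet=herbivore, skin=smooth, age=9, mass=37): In (diet is herbivore).
(legs=8, diet=omnivore, skin=fur, age=20, mass=24): In (diet is omnivore).

Out, In, In, In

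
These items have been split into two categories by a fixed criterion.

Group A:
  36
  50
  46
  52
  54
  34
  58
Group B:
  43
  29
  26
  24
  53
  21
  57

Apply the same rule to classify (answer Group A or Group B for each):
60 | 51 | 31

Group A, Group B, Group B

The rule appears to be: even AND at least 29.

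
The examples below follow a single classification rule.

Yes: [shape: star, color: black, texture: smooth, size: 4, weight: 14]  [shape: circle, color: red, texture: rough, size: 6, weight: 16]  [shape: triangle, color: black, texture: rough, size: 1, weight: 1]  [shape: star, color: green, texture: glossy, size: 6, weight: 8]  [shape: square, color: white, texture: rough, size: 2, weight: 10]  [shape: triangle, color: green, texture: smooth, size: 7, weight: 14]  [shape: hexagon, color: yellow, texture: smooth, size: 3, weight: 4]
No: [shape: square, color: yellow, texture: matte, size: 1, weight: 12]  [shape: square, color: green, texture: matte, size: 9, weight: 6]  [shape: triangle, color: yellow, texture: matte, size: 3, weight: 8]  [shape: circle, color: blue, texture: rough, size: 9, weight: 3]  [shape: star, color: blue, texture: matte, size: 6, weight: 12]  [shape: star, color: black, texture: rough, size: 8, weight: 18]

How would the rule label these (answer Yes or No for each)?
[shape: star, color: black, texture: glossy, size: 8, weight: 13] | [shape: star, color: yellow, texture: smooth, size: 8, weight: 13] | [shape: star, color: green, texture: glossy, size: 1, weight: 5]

No, No, Yes

The common property of the 'Yes' items is: texture is not matte AND size ≤ 7. No 'No' item has it.
[shape: star, color: black, texture: glossy, size: 8, weight: 13]: texture is glossy, size = 8 — fails this test, so No. [shape: star, color: yellow, texture: smooth, size: 8, weight: 13]: texture is smooth, size = 8 — fails this test, so No. [shape: star, color: green, texture: glossy, size: 1, weight: 5]: texture is glossy, size = 1 — has this property, so Yes.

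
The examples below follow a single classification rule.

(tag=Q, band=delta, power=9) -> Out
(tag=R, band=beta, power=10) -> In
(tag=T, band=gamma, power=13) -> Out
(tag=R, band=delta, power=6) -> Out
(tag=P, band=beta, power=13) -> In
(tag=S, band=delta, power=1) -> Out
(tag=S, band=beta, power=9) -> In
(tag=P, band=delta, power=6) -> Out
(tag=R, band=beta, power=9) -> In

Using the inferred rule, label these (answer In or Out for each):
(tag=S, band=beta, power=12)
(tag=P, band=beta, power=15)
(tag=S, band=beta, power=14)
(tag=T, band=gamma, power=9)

In, In, In, Out

The classifier is using: band is beta.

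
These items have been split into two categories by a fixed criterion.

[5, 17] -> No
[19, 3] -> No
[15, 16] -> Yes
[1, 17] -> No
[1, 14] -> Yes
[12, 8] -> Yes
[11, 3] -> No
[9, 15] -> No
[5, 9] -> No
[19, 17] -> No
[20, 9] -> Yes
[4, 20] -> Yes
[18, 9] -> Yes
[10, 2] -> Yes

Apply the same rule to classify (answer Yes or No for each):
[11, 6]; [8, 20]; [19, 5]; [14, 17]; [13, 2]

Yes, Yes, No, Yes, Yes

Looking at the examples, the only property every 'Yes' case has and every 'No' case lacks is: product is even.
[11, 6] → 11·6 = 66 → Yes.
[8, 20] → 8·20 = 160 → Yes.
[19, 5] → 19·5 = 95 → No.
[14, 17] → 14·17 = 238 → Yes.
[13, 2] → 13·2 = 26 → Yes.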